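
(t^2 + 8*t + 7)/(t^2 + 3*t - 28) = (t + 1)/(t - 4)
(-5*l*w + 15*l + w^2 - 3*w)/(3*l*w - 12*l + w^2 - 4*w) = (-5*l*w + 15*l + w^2 - 3*w)/(3*l*w - 12*l + w^2 - 4*w)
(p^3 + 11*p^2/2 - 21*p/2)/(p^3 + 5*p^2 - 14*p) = (p - 3/2)/(p - 2)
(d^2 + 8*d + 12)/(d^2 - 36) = (d + 2)/(d - 6)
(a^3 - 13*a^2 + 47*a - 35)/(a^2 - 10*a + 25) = (a^2 - 8*a + 7)/(a - 5)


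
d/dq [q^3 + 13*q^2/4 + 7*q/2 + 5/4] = 3*q^2 + 13*q/2 + 7/2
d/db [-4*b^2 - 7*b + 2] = -8*b - 7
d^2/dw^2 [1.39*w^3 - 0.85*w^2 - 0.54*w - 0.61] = 8.34*w - 1.7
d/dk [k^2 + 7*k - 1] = 2*k + 7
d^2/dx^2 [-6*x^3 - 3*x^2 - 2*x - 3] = -36*x - 6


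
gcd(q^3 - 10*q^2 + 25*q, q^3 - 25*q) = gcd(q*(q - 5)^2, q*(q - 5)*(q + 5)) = q^2 - 5*q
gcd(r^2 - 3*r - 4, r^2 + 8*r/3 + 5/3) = r + 1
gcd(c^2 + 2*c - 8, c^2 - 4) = c - 2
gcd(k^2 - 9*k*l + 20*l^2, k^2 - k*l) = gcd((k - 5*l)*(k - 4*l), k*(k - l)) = 1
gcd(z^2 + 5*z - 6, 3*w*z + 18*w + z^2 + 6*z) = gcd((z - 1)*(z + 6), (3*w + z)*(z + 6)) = z + 6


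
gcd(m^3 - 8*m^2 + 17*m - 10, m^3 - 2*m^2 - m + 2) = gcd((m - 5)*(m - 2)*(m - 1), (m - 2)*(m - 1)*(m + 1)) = m^2 - 3*m + 2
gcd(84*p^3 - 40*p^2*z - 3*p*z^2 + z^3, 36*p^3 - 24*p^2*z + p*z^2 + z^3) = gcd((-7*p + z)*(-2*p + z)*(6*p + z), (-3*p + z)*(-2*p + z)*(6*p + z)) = -12*p^2 + 4*p*z + z^2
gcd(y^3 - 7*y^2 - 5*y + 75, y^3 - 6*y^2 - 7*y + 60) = y^2 - 2*y - 15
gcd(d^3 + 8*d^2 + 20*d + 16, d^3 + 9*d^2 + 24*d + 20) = d^2 + 4*d + 4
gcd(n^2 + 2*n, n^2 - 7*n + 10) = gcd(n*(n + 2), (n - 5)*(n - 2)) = 1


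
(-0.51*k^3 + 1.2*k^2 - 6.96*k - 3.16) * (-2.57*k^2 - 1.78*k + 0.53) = 1.3107*k^5 - 2.1762*k^4 + 15.4809*k^3 + 21.146*k^2 + 1.936*k - 1.6748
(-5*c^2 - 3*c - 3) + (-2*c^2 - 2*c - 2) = -7*c^2 - 5*c - 5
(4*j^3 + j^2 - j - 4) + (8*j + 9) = 4*j^3 + j^2 + 7*j + 5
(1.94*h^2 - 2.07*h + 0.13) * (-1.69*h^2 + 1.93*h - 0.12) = -3.2786*h^4 + 7.2425*h^3 - 4.4476*h^2 + 0.4993*h - 0.0156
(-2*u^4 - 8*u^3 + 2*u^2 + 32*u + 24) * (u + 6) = -2*u^5 - 20*u^4 - 46*u^3 + 44*u^2 + 216*u + 144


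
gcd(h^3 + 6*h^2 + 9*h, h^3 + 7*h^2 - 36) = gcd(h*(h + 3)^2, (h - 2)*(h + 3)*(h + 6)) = h + 3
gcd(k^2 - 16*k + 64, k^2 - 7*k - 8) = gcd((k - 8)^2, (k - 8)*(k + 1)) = k - 8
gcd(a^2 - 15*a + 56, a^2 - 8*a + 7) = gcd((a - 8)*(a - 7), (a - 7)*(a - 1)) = a - 7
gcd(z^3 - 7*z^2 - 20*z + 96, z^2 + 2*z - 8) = z + 4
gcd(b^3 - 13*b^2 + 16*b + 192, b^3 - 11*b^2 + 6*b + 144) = b^2 - 5*b - 24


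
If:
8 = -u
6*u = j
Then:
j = -48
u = -8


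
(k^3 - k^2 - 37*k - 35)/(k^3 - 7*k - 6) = (k^2 - 2*k - 35)/(k^2 - k - 6)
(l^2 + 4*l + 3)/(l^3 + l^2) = (l + 3)/l^2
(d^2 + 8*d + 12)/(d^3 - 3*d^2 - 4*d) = (d^2 + 8*d + 12)/(d*(d^2 - 3*d - 4))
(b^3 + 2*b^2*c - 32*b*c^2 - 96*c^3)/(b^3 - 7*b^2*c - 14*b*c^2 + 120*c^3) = (b + 4*c)/(b - 5*c)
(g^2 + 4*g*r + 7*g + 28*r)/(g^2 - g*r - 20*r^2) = (-g - 7)/(-g + 5*r)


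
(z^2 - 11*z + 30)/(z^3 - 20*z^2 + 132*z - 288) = (z - 5)/(z^2 - 14*z + 48)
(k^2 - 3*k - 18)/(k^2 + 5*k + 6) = (k - 6)/(k + 2)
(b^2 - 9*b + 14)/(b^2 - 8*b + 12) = (b - 7)/(b - 6)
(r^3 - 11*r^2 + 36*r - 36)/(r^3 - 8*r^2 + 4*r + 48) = (r^2 - 5*r + 6)/(r^2 - 2*r - 8)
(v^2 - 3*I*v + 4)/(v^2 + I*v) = (v - 4*I)/v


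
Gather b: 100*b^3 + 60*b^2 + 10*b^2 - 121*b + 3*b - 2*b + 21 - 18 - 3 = 100*b^3 + 70*b^2 - 120*b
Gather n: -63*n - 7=-63*n - 7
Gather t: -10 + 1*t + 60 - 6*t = 50 - 5*t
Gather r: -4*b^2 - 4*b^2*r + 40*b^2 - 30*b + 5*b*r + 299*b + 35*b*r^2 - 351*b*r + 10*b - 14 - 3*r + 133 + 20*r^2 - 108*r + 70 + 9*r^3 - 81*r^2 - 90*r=36*b^2 + 279*b + 9*r^3 + r^2*(35*b - 61) + r*(-4*b^2 - 346*b - 201) + 189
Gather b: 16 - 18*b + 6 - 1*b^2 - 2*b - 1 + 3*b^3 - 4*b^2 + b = 3*b^3 - 5*b^2 - 19*b + 21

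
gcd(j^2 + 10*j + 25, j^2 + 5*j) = j + 5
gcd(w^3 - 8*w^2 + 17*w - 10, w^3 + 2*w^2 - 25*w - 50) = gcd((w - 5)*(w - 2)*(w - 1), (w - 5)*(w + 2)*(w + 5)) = w - 5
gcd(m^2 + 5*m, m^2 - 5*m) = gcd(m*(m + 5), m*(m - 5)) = m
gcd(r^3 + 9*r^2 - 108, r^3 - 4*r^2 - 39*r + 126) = r^2 + 3*r - 18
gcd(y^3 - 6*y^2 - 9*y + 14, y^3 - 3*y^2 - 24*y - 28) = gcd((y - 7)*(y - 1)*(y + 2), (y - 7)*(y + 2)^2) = y^2 - 5*y - 14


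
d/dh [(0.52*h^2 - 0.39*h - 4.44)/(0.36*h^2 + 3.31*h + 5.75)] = (1.8616*h^2 + 9.1768*h + 12.4539)/(0.1296*h^4 + 2.3832*h^3 + 15.0961*h^2 + 38.065*h + 33.0625)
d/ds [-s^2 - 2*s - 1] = -2*s - 2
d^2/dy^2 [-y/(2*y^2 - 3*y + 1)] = 2*(-y*(4*y - 3)^2 + 3*(2*y - 1)*(2*y^2 - 3*y + 1))/(2*y^2 - 3*y + 1)^3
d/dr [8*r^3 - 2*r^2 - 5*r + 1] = 24*r^2 - 4*r - 5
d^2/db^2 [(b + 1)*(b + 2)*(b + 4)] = 6*b + 14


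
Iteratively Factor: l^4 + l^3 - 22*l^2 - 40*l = (l - 5)*(l^3 + 6*l^2 + 8*l) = (l - 5)*(l + 2)*(l^2 + 4*l) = l*(l - 5)*(l + 2)*(l + 4)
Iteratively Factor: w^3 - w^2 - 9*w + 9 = (w - 3)*(w^2 + 2*w - 3) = (w - 3)*(w + 3)*(w - 1)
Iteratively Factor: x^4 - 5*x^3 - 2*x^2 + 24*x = (x + 2)*(x^3 - 7*x^2 + 12*x) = x*(x + 2)*(x^2 - 7*x + 12) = x*(x - 3)*(x + 2)*(x - 4)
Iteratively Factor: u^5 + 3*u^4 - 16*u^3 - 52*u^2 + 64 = (u - 1)*(u^4 + 4*u^3 - 12*u^2 - 64*u - 64) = (u - 1)*(u + 4)*(u^3 - 12*u - 16) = (u - 4)*(u - 1)*(u + 4)*(u^2 + 4*u + 4) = (u - 4)*(u - 1)*(u + 2)*(u + 4)*(u + 2)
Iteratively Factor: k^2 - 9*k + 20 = (k - 5)*(k - 4)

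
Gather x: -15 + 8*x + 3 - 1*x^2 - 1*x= -x^2 + 7*x - 12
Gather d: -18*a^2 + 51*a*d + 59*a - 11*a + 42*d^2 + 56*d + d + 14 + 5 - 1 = -18*a^2 + 48*a + 42*d^2 + d*(51*a + 57) + 18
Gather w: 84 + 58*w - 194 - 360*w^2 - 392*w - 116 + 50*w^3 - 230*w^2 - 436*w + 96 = 50*w^3 - 590*w^2 - 770*w - 130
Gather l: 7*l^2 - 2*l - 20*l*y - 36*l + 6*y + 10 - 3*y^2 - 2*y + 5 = 7*l^2 + l*(-20*y - 38) - 3*y^2 + 4*y + 15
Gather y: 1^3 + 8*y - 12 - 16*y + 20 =9 - 8*y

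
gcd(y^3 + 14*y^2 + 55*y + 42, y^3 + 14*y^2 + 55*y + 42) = y^3 + 14*y^2 + 55*y + 42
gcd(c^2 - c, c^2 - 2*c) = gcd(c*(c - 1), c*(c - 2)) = c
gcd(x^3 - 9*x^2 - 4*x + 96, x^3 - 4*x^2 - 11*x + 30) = x + 3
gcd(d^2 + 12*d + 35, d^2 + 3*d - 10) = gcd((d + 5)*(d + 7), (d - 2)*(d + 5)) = d + 5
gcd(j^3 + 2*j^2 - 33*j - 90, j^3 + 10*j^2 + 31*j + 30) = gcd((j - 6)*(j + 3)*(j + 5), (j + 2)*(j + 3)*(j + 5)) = j^2 + 8*j + 15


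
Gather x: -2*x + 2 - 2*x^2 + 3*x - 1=-2*x^2 + x + 1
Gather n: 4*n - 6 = 4*n - 6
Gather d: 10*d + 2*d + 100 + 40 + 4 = 12*d + 144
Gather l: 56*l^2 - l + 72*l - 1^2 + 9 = 56*l^2 + 71*l + 8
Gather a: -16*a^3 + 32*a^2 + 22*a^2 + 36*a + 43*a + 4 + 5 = -16*a^3 + 54*a^2 + 79*a + 9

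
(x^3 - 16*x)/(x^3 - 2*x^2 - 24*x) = (x - 4)/(x - 6)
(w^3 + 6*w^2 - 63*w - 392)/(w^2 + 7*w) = w - 1 - 56/w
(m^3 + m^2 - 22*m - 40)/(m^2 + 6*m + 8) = m - 5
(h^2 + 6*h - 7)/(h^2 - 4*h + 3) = (h + 7)/(h - 3)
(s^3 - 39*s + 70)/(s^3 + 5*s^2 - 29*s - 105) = (s - 2)/(s + 3)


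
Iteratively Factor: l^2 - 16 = (l + 4)*(l - 4)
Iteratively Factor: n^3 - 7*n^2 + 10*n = (n)*(n^2 - 7*n + 10) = n*(n - 5)*(n - 2)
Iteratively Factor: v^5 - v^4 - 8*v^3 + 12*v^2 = (v)*(v^4 - v^3 - 8*v^2 + 12*v) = v*(v - 2)*(v^3 + v^2 - 6*v) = v*(v - 2)^2*(v^2 + 3*v) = v*(v - 2)^2*(v + 3)*(v)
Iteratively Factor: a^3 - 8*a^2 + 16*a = (a - 4)*(a^2 - 4*a) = a*(a - 4)*(a - 4)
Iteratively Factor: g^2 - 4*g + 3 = (g - 1)*(g - 3)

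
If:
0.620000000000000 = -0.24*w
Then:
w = -2.58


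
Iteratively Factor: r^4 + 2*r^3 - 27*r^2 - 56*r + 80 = (r - 5)*(r^3 + 7*r^2 + 8*r - 16) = (r - 5)*(r + 4)*(r^2 + 3*r - 4) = (r - 5)*(r + 4)^2*(r - 1)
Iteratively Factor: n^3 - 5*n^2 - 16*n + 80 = (n - 4)*(n^2 - n - 20) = (n - 5)*(n - 4)*(n + 4)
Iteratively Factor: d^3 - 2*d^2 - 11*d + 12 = (d + 3)*(d^2 - 5*d + 4) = (d - 1)*(d + 3)*(d - 4)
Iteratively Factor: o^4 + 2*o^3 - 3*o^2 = (o + 3)*(o^3 - o^2) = o*(o + 3)*(o^2 - o) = o*(o - 1)*(o + 3)*(o)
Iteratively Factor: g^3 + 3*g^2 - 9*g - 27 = (g + 3)*(g^2 - 9) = (g + 3)^2*(g - 3)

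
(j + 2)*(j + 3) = j^2 + 5*j + 6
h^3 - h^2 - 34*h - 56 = (h - 7)*(h + 2)*(h + 4)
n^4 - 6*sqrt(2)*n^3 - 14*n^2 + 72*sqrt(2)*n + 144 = (n - 6*sqrt(2))*(n - 3*sqrt(2))*(n + sqrt(2))*(n + 2*sqrt(2))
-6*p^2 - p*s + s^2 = (-3*p + s)*(2*p + s)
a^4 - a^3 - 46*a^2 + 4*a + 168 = (a - 7)*(a - 2)*(a + 2)*(a + 6)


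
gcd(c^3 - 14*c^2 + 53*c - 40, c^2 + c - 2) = c - 1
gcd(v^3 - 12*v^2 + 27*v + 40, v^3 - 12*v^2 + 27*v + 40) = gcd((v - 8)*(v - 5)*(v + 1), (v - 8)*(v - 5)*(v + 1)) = v^3 - 12*v^2 + 27*v + 40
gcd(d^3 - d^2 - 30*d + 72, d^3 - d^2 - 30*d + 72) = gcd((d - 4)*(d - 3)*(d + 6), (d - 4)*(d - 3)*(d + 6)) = d^3 - d^2 - 30*d + 72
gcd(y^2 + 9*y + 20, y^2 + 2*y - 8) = y + 4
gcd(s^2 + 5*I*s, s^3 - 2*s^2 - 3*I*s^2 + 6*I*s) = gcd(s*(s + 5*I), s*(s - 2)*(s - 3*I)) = s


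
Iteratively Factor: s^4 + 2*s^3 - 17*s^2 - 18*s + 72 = (s - 2)*(s^3 + 4*s^2 - 9*s - 36) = (s - 2)*(s + 3)*(s^2 + s - 12) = (s - 2)*(s + 3)*(s + 4)*(s - 3)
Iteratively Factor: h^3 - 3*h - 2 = (h - 2)*(h^2 + 2*h + 1) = (h - 2)*(h + 1)*(h + 1)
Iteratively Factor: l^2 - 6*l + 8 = (l - 4)*(l - 2)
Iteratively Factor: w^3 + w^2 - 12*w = (w)*(w^2 + w - 12) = w*(w + 4)*(w - 3)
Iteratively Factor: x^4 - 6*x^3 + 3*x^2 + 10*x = (x + 1)*(x^3 - 7*x^2 + 10*x) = x*(x + 1)*(x^2 - 7*x + 10) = x*(x - 5)*(x + 1)*(x - 2)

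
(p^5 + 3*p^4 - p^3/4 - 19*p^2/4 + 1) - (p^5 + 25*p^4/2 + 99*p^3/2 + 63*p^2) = -19*p^4/2 - 199*p^3/4 - 271*p^2/4 + 1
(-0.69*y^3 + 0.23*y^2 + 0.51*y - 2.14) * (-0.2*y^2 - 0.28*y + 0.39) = 0.138*y^5 + 0.1472*y^4 - 0.4355*y^3 + 0.3749*y^2 + 0.7981*y - 0.8346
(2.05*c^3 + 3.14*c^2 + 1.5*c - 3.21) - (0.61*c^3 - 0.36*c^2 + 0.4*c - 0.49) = 1.44*c^3 + 3.5*c^2 + 1.1*c - 2.72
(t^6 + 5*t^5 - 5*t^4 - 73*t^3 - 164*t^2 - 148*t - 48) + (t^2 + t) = t^6 + 5*t^5 - 5*t^4 - 73*t^3 - 163*t^2 - 147*t - 48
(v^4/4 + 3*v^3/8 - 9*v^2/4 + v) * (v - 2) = v^5/4 - v^4/8 - 3*v^3 + 11*v^2/2 - 2*v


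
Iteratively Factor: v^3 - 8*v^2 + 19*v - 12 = (v - 4)*(v^2 - 4*v + 3) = (v - 4)*(v - 1)*(v - 3)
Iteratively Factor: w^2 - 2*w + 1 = (w - 1)*(w - 1)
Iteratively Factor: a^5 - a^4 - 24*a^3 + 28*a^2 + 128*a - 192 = (a - 2)*(a^4 + a^3 - 22*a^2 - 16*a + 96) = (a - 2)*(a + 4)*(a^3 - 3*a^2 - 10*a + 24) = (a - 4)*(a - 2)*(a + 4)*(a^2 + a - 6) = (a - 4)*(a - 2)^2*(a + 4)*(a + 3)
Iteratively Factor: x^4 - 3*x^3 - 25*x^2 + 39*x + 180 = (x - 5)*(x^3 + 2*x^2 - 15*x - 36) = (x - 5)*(x + 3)*(x^2 - x - 12) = (x - 5)*(x - 4)*(x + 3)*(x + 3)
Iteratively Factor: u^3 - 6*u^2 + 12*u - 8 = (u - 2)*(u^2 - 4*u + 4) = (u - 2)^2*(u - 2)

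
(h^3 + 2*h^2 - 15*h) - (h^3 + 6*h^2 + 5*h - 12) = -4*h^2 - 20*h + 12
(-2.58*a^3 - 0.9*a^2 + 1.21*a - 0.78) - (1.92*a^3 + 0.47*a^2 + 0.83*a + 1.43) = -4.5*a^3 - 1.37*a^2 + 0.38*a - 2.21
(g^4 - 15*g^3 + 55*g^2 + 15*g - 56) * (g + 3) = g^5 - 12*g^4 + 10*g^3 + 180*g^2 - 11*g - 168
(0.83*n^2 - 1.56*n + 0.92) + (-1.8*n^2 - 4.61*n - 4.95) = -0.97*n^2 - 6.17*n - 4.03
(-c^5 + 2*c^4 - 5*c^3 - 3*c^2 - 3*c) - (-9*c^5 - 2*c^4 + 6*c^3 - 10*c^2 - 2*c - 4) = 8*c^5 + 4*c^4 - 11*c^3 + 7*c^2 - c + 4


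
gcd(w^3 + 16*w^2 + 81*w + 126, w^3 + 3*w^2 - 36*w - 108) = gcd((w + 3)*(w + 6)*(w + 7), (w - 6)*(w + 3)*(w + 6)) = w^2 + 9*w + 18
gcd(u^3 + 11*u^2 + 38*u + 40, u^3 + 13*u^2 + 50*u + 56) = u^2 + 6*u + 8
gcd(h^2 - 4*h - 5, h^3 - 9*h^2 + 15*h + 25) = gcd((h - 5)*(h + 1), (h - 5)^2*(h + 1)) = h^2 - 4*h - 5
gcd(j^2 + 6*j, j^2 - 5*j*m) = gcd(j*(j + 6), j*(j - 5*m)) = j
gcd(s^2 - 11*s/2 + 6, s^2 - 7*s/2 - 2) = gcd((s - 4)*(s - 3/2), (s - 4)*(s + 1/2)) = s - 4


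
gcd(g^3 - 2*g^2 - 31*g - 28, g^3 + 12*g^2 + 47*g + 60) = g + 4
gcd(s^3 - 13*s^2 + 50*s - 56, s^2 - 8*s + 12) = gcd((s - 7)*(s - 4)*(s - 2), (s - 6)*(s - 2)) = s - 2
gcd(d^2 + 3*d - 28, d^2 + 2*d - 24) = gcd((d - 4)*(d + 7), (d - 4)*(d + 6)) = d - 4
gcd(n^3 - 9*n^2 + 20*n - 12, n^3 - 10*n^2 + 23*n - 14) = n^2 - 3*n + 2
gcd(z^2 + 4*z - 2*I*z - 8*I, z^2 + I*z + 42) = 1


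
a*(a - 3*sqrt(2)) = a^2 - 3*sqrt(2)*a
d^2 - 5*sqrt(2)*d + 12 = (d - 3*sqrt(2))*(d - 2*sqrt(2))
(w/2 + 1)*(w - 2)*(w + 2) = w^3/2 + w^2 - 2*w - 4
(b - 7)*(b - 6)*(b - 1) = b^3 - 14*b^2 + 55*b - 42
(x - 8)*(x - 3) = x^2 - 11*x + 24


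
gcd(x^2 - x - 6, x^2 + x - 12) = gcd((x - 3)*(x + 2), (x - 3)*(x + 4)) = x - 3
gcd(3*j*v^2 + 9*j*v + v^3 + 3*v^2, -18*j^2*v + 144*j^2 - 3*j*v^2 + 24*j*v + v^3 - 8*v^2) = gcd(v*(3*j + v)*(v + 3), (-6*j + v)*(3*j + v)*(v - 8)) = 3*j + v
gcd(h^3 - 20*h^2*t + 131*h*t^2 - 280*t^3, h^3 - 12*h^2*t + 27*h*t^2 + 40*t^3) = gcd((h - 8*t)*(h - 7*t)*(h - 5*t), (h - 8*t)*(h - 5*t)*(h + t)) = h^2 - 13*h*t + 40*t^2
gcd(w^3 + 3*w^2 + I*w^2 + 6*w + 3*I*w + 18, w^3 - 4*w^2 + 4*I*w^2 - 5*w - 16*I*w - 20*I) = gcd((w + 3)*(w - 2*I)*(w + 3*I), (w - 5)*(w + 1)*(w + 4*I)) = 1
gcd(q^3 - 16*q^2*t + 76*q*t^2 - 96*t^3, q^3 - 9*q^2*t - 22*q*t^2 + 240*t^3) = q^2 - 14*q*t + 48*t^2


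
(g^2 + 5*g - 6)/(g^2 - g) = (g + 6)/g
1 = 1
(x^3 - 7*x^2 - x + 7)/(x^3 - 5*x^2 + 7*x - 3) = (x^2 - 6*x - 7)/(x^2 - 4*x + 3)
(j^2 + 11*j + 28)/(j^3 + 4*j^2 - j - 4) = (j + 7)/(j^2 - 1)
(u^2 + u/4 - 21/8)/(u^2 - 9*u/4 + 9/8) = (4*u + 7)/(4*u - 3)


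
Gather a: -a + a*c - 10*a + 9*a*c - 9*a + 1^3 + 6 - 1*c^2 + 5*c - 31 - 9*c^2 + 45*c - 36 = a*(10*c - 20) - 10*c^2 + 50*c - 60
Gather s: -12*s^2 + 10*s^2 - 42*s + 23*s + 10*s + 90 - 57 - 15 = -2*s^2 - 9*s + 18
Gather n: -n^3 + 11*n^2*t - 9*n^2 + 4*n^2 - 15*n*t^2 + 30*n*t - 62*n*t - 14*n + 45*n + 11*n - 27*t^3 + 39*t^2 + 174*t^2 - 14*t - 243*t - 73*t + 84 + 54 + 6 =-n^3 + n^2*(11*t - 5) + n*(-15*t^2 - 32*t + 42) - 27*t^3 + 213*t^2 - 330*t + 144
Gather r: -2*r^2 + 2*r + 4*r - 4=-2*r^2 + 6*r - 4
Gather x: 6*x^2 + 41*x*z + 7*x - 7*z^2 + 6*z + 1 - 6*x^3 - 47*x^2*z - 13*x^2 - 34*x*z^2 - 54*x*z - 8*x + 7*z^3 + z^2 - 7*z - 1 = -6*x^3 + x^2*(-47*z - 7) + x*(-34*z^2 - 13*z - 1) + 7*z^3 - 6*z^2 - z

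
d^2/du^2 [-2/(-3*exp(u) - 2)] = (18*exp(u) - 12)*exp(u)/(3*exp(u) + 2)^3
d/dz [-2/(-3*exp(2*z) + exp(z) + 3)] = (2 - 12*exp(z))*exp(z)/(-3*exp(2*z) + exp(z) + 3)^2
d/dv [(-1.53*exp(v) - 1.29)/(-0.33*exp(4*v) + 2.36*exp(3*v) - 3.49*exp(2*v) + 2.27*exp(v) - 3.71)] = (-1.5147*exp(4*v) + 5.5188*exp(3*v) + 3.7935*exp(2*v) - 9.0042*exp(v) + 8.6046)*exp(v)/(0.1089*exp(8*v) - 1.5576*exp(7*v) + 7.873*exp(6*v) - 17.971*exp(5*v) + 25.3431*exp(4*v) - 33.3558*exp(3*v) + 31.0487*exp(2*v) - 16.8434*exp(v) + 13.7641)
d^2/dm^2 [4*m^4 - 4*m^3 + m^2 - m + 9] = 48*m^2 - 24*m + 2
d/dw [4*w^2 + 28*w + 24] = 8*w + 28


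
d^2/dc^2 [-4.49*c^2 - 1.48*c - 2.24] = -8.98000000000000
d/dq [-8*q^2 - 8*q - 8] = -16*q - 8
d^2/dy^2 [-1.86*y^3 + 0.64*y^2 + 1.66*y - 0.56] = 1.28 - 11.16*y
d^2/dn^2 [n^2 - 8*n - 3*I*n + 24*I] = 2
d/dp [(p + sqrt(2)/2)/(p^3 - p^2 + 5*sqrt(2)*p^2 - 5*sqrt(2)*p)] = (p*(p^2 - p + 5*sqrt(2)*p - 5*sqrt(2)) - (2*p + sqrt(2))*(3*p^2 - 2*p + 10*sqrt(2)*p - 5*sqrt(2))/2)/(p^2*(p^2 - p + 5*sqrt(2)*p - 5*sqrt(2))^2)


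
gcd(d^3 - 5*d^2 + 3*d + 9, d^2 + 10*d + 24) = 1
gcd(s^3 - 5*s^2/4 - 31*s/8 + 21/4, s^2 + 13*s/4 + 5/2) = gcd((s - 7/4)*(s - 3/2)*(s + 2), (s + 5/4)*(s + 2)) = s + 2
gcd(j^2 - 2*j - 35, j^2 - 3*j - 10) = 1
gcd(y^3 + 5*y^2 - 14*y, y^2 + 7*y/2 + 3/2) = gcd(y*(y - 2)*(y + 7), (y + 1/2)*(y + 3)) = 1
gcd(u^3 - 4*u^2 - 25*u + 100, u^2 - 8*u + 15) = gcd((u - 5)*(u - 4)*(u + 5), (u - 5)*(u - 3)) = u - 5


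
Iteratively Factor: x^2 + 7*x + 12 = (x + 4)*(x + 3)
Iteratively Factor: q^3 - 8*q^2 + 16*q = (q - 4)*(q^2 - 4*q) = q*(q - 4)*(q - 4)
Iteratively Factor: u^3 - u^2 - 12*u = (u)*(u^2 - u - 12) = u*(u - 4)*(u + 3)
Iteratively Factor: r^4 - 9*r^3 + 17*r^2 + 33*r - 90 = (r - 3)*(r^3 - 6*r^2 - r + 30) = (r - 3)*(r + 2)*(r^2 - 8*r + 15) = (r - 3)^2*(r + 2)*(r - 5)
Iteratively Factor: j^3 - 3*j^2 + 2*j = (j - 1)*(j^2 - 2*j) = (j - 2)*(j - 1)*(j)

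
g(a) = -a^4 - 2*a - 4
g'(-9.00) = 2914.00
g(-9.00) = -6547.00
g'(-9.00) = 2914.00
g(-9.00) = -6547.00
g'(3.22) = -135.54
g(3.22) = -117.94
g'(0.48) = -2.44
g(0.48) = -5.01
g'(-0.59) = -1.18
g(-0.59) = -2.94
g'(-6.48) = 1086.39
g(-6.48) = -1754.23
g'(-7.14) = 1453.98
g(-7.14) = -2588.64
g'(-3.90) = 235.28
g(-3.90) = -227.54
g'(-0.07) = -2.00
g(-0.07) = -3.86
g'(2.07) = -37.48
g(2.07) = -26.50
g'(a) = -4*a^3 - 2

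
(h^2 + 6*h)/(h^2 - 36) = h/(h - 6)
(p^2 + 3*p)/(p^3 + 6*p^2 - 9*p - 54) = p/(p^2 + 3*p - 18)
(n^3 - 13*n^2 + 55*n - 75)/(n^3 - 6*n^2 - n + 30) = (n - 5)/(n + 2)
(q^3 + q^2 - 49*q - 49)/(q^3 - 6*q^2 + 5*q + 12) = (q^2 - 49)/(q^2 - 7*q + 12)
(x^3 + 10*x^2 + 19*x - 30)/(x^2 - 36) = (x^2 + 4*x - 5)/(x - 6)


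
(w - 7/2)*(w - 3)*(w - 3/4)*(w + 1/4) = w^4 - 7*w^3 + 217*w^2/16 - 129*w/32 - 63/32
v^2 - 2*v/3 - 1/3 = (v - 1)*(v + 1/3)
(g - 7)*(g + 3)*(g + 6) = g^3 + 2*g^2 - 45*g - 126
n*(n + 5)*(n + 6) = n^3 + 11*n^2 + 30*n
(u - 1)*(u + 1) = u^2 - 1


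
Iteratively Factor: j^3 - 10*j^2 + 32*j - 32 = (j - 4)*(j^2 - 6*j + 8) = (j - 4)*(j - 2)*(j - 4)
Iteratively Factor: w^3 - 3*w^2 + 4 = (w - 2)*(w^2 - w - 2) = (w - 2)*(w + 1)*(w - 2)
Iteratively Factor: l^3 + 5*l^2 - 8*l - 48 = (l + 4)*(l^2 + l - 12) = (l - 3)*(l + 4)*(l + 4)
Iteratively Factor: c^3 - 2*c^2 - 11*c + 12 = (c - 4)*(c^2 + 2*c - 3) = (c - 4)*(c + 3)*(c - 1)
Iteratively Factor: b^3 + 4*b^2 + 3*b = (b + 3)*(b^2 + b) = (b + 1)*(b + 3)*(b)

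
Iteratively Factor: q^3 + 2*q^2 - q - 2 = (q + 2)*(q^2 - 1) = (q - 1)*(q + 2)*(q + 1)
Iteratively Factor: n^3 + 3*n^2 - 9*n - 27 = (n - 3)*(n^2 + 6*n + 9) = (n - 3)*(n + 3)*(n + 3)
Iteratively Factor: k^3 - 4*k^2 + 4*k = (k - 2)*(k^2 - 2*k) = (k - 2)^2*(k)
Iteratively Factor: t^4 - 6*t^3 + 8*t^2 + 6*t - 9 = (t - 1)*(t^3 - 5*t^2 + 3*t + 9) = (t - 3)*(t - 1)*(t^2 - 2*t - 3) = (t - 3)^2*(t - 1)*(t + 1)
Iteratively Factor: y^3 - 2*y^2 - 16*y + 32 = (y - 2)*(y^2 - 16) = (y - 4)*(y - 2)*(y + 4)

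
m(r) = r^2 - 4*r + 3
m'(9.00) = 14.00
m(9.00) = 48.00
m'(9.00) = 14.00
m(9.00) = 48.00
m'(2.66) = 1.32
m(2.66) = -0.56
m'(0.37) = -3.26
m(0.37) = 1.66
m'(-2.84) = -9.68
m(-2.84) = 22.43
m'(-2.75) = -9.50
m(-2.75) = 21.56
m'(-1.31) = -6.62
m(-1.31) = 9.96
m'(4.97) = 5.94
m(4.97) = 7.82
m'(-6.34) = -16.68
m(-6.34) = 68.56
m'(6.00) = 8.00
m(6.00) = 15.00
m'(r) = 2*r - 4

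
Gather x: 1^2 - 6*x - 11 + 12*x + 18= 6*x + 8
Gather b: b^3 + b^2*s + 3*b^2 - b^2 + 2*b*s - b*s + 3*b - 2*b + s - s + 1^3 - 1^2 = b^3 + b^2*(s + 2) + b*(s + 1)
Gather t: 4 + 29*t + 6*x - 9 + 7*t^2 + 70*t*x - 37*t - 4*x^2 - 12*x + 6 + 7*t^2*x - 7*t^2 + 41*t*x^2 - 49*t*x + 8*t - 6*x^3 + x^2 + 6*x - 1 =7*t^2*x + t*(41*x^2 + 21*x) - 6*x^3 - 3*x^2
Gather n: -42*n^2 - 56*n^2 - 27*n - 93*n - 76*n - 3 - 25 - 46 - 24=-98*n^2 - 196*n - 98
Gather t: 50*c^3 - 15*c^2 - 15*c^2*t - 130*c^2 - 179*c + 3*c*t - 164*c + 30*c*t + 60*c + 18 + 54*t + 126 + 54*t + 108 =50*c^3 - 145*c^2 - 283*c + t*(-15*c^2 + 33*c + 108) + 252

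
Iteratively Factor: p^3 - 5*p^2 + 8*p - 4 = (p - 2)*(p^2 - 3*p + 2) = (p - 2)^2*(p - 1)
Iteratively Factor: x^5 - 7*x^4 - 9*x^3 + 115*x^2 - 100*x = (x - 5)*(x^4 - 2*x^3 - 19*x^2 + 20*x) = (x - 5)*(x - 1)*(x^3 - x^2 - 20*x) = (x - 5)^2*(x - 1)*(x^2 + 4*x) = (x - 5)^2*(x - 1)*(x + 4)*(x)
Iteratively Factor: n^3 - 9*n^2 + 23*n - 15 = (n - 1)*(n^2 - 8*n + 15) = (n - 3)*(n - 1)*(n - 5)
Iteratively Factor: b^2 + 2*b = (b + 2)*(b)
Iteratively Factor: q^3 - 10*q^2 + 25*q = (q - 5)*(q^2 - 5*q) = q*(q - 5)*(q - 5)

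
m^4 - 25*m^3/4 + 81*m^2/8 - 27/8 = (m - 3)^2*(m - 3/4)*(m + 1/2)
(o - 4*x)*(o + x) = o^2 - 3*o*x - 4*x^2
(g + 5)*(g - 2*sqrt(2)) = g^2 - 2*sqrt(2)*g + 5*g - 10*sqrt(2)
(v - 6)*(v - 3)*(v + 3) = v^3 - 6*v^2 - 9*v + 54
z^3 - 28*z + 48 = (z - 4)*(z - 2)*(z + 6)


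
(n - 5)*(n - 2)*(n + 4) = n^3 - 3*n^2 - 18*n + 40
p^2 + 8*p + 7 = (p + 1)*(p + 7)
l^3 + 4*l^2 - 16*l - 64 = (l - 4)*(l + 4)^2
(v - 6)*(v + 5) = v^2 - v - 30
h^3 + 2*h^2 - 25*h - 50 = (h - 5)*(h + 2)*(h + 5)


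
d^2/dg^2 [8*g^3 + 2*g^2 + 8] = 48*g + 4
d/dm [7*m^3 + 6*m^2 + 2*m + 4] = 21*m^2 + 12*m + 2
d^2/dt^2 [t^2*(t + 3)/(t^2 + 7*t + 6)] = 4*(11*t^3 + 36*t^2 + 54*t + 54)/(t^6 + 21*t^5 + 165*t^4 + 595*t^3 + 990*t^2 + 756*t + 216)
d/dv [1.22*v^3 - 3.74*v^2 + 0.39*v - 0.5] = 3.66*v^2 - 7.48*v + 0.39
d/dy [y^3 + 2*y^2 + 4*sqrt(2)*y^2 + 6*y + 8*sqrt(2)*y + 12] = 3*y^2 + 4*y + 8*sqrt(2)*y + 6 + 8*sqrt(2)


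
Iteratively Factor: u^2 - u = (u - 1)*(u)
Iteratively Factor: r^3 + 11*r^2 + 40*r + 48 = (r + 4)*(r^2 + 7*r + 12) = (r + 3)*(r + 4)*(r + 4)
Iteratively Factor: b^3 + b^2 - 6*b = (b - 2)*(b^2 + 3*b) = (b - 2)*(b + 3)*(b)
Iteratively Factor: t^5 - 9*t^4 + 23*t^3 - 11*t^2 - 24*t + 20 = (t - 2)*(t^4 - 7*t^3 + 9*t^2 + 7*t - 10) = (t - 5)*(t - 2)*(t^3 - 2*t^2 - t + 2) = (t - 5)*(t - 2)^2*(t^2 - 1) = (t - 5)*(t - 2)^2*(t - 1)*(t + 1)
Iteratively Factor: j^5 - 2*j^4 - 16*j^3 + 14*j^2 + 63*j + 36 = (j + 1)*(j^4 - 3*j^3 - 13*j^2 + 27*j + 36) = (j - 4)*(j + 1)*(j^3 + j^2 - 9*j - 9) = (j - 4)*(j + 1)^2*(j^2 - 9) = (j - 4)*(j + 1)^2*(j + 3)*(j - 3)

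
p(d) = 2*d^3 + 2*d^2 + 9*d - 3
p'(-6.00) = 201.00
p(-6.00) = -417.00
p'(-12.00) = 825.00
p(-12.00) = -3279.00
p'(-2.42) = 34.46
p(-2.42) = -41.41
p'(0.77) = 15.64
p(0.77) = 6.03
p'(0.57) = 13.23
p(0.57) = 3.15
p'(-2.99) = 50.68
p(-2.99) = -65.49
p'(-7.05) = 279.02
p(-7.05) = -667.85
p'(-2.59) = 38.89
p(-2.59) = -47.64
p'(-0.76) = 9.43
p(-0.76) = -9.56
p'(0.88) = 17.17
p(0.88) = 7.83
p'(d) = 6*d^2 + 4*d + 9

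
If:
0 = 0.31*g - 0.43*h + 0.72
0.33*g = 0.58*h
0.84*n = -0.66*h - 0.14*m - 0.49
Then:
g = -11.02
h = -6.27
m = 26.0544666415379 - 6.0*n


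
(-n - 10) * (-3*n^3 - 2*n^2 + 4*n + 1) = 3*n^4 + 32*n^3 + 16*n^2 - 41*n - 10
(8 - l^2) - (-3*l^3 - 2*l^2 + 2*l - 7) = 3*l^3 + l^2 - 2*l + 15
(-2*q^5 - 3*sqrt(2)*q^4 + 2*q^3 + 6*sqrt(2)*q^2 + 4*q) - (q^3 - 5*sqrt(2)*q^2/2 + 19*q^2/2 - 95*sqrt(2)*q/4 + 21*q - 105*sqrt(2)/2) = -2*q^5 - 3*sqrt(2)*q^4 + q^3 - 19*q^2/2 + 17*sqrt(2)*q^2/2 - 17*q + 95*sqrt(2)*q/4 + 105*sqrt(2)/2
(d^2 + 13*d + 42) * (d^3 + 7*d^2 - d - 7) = d^5 + 20*d^4 + 132*d^3 + 274*d^2 - 133*d - 294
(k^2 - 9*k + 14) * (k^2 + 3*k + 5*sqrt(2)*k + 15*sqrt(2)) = k^4 - 6*k^3 + 5*sqrt(2)*k^3 - 30*sqrt(2)*k^2 - 13*k^2 - 65*sqrt(2)*k + 42*k + 210*sqrt(2)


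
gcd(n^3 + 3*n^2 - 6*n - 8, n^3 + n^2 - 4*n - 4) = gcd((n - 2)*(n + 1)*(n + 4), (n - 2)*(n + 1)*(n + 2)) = n^2 - n - 2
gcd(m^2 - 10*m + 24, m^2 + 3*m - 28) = m - 4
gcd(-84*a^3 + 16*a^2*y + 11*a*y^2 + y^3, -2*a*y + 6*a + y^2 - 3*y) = -2*a + y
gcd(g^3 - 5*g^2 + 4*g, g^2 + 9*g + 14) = 1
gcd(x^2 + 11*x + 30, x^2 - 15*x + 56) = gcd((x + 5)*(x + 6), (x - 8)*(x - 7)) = 1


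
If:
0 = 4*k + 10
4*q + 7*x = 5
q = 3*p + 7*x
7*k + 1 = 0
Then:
No Solution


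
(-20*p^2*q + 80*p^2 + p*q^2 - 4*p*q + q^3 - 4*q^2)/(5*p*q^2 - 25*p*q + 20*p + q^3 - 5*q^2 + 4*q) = (-4*p + q)/(q - 1)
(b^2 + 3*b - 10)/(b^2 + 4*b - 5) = (b - 2)/(b - 1)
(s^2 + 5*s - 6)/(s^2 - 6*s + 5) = (s + 6)/(s - 5)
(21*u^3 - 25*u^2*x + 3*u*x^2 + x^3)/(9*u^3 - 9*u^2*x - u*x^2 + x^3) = (7*u + x)/(3*u + x)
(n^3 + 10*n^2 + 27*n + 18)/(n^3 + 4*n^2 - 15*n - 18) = (n + 3)/(n - 3)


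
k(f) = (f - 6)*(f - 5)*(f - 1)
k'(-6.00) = 293.00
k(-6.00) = -924.00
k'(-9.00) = 500.00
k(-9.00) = -2100.00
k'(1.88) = 6.48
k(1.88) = 11.31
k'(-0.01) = 41.24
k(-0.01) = -30.41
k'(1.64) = 9.71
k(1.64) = 9.38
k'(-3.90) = 180.23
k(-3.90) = -431.74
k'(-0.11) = 43.68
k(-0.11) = -34.66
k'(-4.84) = 227.44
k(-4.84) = -622.93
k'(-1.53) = 84.74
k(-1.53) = -124.40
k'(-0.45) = 52.41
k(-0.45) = -50.97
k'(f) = (f - 6)*(f - 5) + (f - 6)*(f - 1) + (f - 5)*(f - 1)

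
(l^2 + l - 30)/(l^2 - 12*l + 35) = (l + 6)/(l - 7)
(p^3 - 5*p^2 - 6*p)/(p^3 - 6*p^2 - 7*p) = (p - 6)/(p - 7)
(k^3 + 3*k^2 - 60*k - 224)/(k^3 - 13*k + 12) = (k^2 - k - 56)/(k^2 - 4*k + 3)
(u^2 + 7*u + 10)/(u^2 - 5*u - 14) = (u + 5)/(u - 7)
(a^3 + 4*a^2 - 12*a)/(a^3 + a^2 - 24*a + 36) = a/(a - 3)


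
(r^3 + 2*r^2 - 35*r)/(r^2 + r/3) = 3*(r^2 + 2*r - 35)/(3*r + 1)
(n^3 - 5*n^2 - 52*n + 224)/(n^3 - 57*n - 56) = (n - 4)/(n + 1)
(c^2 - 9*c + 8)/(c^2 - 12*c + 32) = (c - 1)/(c - 4)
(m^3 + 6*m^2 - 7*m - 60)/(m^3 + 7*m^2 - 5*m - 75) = (m + 4)/(m + 5)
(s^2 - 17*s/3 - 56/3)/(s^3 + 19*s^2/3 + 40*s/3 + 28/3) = (s - 8)/(s^2 + 4*s + 4)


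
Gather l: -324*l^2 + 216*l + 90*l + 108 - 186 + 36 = -324*l^2 + 306*l - 42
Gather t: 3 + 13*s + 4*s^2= 4*s^2 + 13*s + 3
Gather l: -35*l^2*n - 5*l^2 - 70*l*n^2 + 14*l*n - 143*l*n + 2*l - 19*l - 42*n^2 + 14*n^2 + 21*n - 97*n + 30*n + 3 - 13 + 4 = l^2*(-35*n - 5) + l*(-70*n^2 - 129*n - 17) - 28*n^2 - 46*n - 6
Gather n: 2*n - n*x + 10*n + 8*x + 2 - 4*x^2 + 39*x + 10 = n*(12 - x) - 4*x^2 + 47*x + 12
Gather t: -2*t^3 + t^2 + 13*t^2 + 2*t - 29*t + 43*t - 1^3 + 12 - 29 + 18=-2*t^3 + 14*t^2 + 16*t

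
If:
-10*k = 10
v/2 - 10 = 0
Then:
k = -1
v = 20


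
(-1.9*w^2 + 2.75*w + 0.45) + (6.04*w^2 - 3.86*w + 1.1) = 4.14*w^2 - 1.11*w + 1.55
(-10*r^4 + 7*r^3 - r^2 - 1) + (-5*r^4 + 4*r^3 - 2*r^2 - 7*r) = -15*r^4 + 11*r^3 - 3*r^2 - 7*r - 1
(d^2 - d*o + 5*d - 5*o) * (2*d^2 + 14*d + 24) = 2*d^4 - 2*d^3*o + 24*d^3 - 24*d^2*o + 94*d^2 - 94*d*o + 120*d - 120*o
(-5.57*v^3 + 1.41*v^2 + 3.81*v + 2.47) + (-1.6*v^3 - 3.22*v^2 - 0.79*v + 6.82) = -7.17*v^3 - 1.81*v^2 + 3.02*v + 9.29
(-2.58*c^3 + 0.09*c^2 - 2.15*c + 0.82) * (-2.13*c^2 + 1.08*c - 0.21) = 5.4954*c^5 - 2.9781*c^4 + 5.2185*c^3 - 4.0875*c^2 + 1.3371*c - 0.1722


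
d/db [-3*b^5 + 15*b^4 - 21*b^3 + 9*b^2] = 3*b*(-5*b^3 + 20*b^2 - 21*b + 6)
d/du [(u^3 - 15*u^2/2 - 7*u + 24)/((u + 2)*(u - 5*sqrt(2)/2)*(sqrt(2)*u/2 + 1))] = (-6*u^2 + 19*sqrt(2)*u^2 - 68*sqrt(2)*u + 72 + 95*sqrt(2))/(2*u^4 - 6*sqrt(2)*u^3 - 11*u^2 + 30*sqrt(2)*u + 50)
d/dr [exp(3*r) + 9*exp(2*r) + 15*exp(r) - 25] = 3*(exp(2*r) + 6*exp(r) + 5)*exp(r)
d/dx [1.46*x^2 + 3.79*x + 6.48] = 2.92*x + 3.79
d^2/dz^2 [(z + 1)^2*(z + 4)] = 6*z + 12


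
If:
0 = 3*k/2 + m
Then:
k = -2*m/3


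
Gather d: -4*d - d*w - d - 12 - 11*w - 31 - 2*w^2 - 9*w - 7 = d*(-w - 5) - 2*w^2 - 20*w - 50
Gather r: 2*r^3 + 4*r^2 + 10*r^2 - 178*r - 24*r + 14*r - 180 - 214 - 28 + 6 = 2*r^3 + 14*r^2 - 188*r - 416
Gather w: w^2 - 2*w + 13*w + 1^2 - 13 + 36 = w^2 + 11*w + 24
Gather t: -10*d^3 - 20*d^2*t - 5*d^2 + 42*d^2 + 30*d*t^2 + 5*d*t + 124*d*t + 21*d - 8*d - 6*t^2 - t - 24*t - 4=-10*d^3 + 37*d^2 + 13*d + t^2*(30*d - 6) + t*(-20*d^2 + 129*d - 25) - 4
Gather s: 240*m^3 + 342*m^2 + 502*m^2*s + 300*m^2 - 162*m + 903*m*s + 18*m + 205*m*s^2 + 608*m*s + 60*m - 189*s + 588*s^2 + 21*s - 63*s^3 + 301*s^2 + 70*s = 240*m^3 + 642*m^2 - 84*m - 63*s^3 + s^2*(205*m + 889) + s*(502*m^2 + 1511*m - 98)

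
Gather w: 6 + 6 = 12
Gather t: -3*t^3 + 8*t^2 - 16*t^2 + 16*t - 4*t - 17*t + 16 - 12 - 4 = -3*t^3 - 8*t^2 - 5*t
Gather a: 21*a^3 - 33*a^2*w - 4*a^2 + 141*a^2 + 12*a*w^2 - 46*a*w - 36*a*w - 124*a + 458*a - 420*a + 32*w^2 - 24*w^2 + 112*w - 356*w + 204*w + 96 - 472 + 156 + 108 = 21*a^3 + a^2*(137 - 33*w) + a*(12*w^2 - 82*w - 86) + 8*w^2 - 40*w - 112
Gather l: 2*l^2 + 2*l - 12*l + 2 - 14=2*l^2 - 10*l - 12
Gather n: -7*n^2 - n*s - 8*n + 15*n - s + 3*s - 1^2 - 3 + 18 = -7*n^2 + n*(7 - s) + 2*s + 14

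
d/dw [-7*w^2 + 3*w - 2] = 3 - 14*w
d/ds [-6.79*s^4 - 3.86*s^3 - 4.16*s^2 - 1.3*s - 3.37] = -27.16*s^3 - 11.58*s^2 - 8.32*s - 1.3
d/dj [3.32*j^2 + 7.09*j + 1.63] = 6.64*j + 7.09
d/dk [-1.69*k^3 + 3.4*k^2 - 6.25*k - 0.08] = -5.07*k^2 + 6.8*k - 6.25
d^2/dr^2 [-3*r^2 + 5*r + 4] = -6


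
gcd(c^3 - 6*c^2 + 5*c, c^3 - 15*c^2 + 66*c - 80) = c - 5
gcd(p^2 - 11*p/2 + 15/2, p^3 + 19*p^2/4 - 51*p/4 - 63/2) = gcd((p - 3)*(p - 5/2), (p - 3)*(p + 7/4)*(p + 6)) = p - 3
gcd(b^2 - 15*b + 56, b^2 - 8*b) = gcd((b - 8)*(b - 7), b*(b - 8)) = b - 8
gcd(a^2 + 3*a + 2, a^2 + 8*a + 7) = a + 1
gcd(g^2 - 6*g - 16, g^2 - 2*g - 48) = g - 8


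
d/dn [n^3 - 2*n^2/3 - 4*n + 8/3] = 3*n^2 - 4*n/3 - 4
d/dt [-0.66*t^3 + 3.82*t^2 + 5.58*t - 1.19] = -1.98*t^2 + 7.64*t + 5.58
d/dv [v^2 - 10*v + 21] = 2*v - 10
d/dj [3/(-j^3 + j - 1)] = 3*(3*j^2 - 1)/(j^3 - j + 1)^2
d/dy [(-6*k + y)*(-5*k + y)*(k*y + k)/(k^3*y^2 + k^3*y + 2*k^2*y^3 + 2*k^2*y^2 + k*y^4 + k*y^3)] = (-30*k^3 - 90*k^2*y + 23*k*y^2 - y^3)/(y^2*(k^3 + 3*k^2*y + 3*k*y^2 + y^3))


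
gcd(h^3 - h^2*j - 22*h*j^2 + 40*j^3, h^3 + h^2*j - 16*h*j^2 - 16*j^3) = h - 4*j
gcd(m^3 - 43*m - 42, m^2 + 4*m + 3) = m + 1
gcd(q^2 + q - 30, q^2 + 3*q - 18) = q + 6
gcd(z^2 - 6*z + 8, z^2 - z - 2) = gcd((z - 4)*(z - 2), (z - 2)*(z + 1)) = z - 2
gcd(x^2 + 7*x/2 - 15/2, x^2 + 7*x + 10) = x + 5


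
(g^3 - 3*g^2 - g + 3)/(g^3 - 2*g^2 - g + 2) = (g - 3)/(g - 2)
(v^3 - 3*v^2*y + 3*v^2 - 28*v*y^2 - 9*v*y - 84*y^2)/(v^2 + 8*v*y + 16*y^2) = (v^2 - 7*v*y + 3*v - 21*y)/(v + 4*y)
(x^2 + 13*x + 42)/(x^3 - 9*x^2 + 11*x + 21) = (x^2 + 13*x + 42)/(x^3 - 9*x^2 + 11*x + 21)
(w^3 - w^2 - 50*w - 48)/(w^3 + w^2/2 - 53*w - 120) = 2*(w + 1)/(2*w + 5)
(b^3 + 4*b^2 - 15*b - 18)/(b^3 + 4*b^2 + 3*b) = (b^2 + 3*b - 18)/(b*(b + 3))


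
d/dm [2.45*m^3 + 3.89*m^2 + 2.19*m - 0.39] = 7.35*m^2 + 7.78*m + 2.19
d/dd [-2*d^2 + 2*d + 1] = 2 - 4*d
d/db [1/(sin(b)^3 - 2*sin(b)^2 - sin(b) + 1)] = 16*(-3*sin(b)^2 + 4*sin(b) + 1)*cos(b)/(sin(b) + sin(3*b) - 4*cos(2*b))^2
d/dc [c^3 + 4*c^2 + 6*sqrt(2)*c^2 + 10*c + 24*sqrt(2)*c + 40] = 3*c^2 + 8*c + 12*sqrt(2)*c + 10 + 24*sqrt(2)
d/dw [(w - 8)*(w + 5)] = 2*w - 3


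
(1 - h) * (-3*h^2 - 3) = 3*h^3 - 3*h^2 + 3*h - 3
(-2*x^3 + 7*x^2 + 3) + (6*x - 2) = -2*x^3 + 7*x^2 + 6*x + 1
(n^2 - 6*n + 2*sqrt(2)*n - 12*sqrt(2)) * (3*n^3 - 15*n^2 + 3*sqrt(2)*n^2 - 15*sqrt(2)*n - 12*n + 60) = 3*n^5 - 33*n^4 + 9*sqrt(2)*n^4 - 99*sqrt(2)*n^3 + 90*n^3 + 246*sqrt(2)*n^2 + 264*sqrt(2)*n - 720*sqrt(2)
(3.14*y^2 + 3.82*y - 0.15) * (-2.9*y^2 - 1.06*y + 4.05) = -9.106*y^4 - 14.4064*y^3 + 9.1028*y^2 + 15.63*y - 0.6075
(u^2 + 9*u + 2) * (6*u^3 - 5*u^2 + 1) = 6*u^5 + 49*u^4 - 33*u^3 - 9*u^2 + 9*u + 2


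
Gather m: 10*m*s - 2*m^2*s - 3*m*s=-2*m^2*s + 7*m*s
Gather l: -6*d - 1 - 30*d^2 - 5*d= -30*d^2 - 11*d - 1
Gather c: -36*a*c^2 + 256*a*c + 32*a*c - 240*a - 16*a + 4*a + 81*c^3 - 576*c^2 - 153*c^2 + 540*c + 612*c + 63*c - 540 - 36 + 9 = -252*a + 81*c^3 + c^2*(-36*a - 729) + c*(288*a + 1215) - 567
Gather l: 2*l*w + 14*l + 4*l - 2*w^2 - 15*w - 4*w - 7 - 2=l*(2*w + 18) - 2*w^2 - 19*w - 9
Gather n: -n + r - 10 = -n + r - 10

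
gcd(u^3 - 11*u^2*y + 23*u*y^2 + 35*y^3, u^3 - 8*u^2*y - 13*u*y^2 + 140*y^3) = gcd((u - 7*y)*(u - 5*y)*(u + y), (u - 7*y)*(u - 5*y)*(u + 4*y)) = u^2 - 12*u*y + 35*y^2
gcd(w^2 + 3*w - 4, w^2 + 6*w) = 1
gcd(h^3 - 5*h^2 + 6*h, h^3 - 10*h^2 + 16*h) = h^2 - 2*h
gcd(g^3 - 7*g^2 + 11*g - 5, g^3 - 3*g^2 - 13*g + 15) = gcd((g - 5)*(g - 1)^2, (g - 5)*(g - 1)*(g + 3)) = g^2 - 6*g + 5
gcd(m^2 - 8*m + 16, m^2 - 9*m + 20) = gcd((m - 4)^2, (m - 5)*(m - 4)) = m - 4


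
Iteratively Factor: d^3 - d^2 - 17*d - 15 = (d - 5)*(d^2 + 4*d + 3) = (d - 5)*(d + 3)*(d + 1)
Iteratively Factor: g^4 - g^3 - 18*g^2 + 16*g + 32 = (g + 4)*(g^3 - 5*g^2 + 2*g + 8) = (g + 1)*(g + 4)*(g^2 - 6*g + 8) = (g - 2)*(g + 1)*(g + 4)*(g - 4)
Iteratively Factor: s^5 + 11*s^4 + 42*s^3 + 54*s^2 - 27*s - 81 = (s + 3)*(s^4 + 8*s^3 + 18*s^2 - 27) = (s + 3)^2*(s^3 + 5*s^2 + 3*s - 9) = (s + 3)^3*(s^2 + 2*s - 3) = (s + 3)^4*(s - 1)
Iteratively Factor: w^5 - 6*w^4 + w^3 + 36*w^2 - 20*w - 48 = (w - 4)*(w^4 - 2*w^3 - 7*w^2 + 8*w + 12) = (w - 4)*(w - 2)*(w^3 - 7*w - 6) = (w - 4)*(w - 2)*(w + 1)*(w^2 - w - 6) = (w - 4)*(w - 3)*(w - 2)*(w + 1)*(w + 2)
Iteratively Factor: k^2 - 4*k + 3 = (k - 3)*(k - 1)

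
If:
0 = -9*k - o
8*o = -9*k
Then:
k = 0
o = 0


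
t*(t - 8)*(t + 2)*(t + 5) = t^4 - t^3 - 46*t^2 - 80*t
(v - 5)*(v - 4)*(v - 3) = v^3 - 12*v^2 + 47*v - 60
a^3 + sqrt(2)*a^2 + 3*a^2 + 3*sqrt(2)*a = a*(a + 3)*(a + sqrt(2))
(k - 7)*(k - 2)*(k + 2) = k^3 - 7*k^2 - 4*k + 28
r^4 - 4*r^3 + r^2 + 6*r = r*(r - 3)*(r - 2)*(r + 1)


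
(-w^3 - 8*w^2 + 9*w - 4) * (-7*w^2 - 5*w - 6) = 7*w^5 + 61*w^4 - 17*w^3 + 31*w^2 - 34*w + 24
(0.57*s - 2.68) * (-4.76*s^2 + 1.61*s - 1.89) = -2.7132*s^3 + 13.6745*s^2 - 5.3921*s + 5.0652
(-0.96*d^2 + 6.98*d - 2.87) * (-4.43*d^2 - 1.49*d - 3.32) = 4.2528*d^4 - 29.491*d^3 + 5.5011*d^2 - 18.8973*d + 9.5284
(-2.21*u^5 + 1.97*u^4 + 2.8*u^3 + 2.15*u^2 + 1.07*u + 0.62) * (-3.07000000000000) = 6.7847*u^5 - 6.0479*u^4 - 8.596*u^3 - 6.6005*u^2 - 3.2849*u - 1.9034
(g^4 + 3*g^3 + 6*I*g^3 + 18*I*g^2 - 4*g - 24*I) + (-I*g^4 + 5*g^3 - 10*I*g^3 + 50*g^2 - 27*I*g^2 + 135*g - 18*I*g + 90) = g^4 - I*g^4 + 8*g^3 - 4*I*g^3 + 50*g^2 - 9*I*g^2 + 131*g - 18*I*g + 90 - 24*I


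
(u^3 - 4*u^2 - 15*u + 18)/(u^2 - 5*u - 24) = (u^2 - 7*u + 6)/(u - 8)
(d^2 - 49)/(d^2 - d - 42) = (d + 7)/(d + 6)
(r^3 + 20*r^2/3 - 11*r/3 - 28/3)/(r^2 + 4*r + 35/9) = 3*(3*r^3 + 20*r^2 - 11*r - 28)/(9*r^2 + 36*r + 35)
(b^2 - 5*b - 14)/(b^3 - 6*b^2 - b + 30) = (b - 7)/(b^2 - 8*b + 15)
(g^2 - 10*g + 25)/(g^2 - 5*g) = (g - 5)/g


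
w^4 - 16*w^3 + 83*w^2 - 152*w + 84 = (w - 7)*(w - 6)*(w - 2)*(w - 1)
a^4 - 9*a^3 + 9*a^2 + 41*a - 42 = (a - 7)*(a - 3)*(a - 1)*(a + 2)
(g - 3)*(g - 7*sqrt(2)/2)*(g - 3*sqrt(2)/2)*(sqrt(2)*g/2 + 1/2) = sqrt(2)*g^4/2 - 9*g^3/2 - 3*sqrt(2)*g^3/2 + 11*sqrt(2)*g^2/4 + 27*g^2/2 - 33*sqrt(2)*g/4 + 21*g/4 - 63/4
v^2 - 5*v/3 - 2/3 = (v - 2)*(v + 1/3)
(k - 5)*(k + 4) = k^2 - k - 20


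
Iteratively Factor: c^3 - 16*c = (c - 4)*(c^2 + 4*c) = (c - 4)*(c + 4)*(c)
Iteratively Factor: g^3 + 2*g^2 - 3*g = (g)*(g^2 + 2*g - 3) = g*(g + 3)*(g - 1)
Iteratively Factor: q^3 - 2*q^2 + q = (q)*(q^2 - 2*q + 1) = q*(q - 1)*(q - 1)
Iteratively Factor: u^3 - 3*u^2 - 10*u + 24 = (u + 3)*(u^2 - 6*u + 8) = (u - 4)*(u + 3)*(u - 2)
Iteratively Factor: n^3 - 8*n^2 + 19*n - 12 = (n - 3)*(n^2 - 5*n + 4) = (n - 3)*(n - 1)*(n - 4)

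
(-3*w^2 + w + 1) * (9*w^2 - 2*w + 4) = -27*w^4 + 15*w^3 - 5*w^2 + 2*w + 4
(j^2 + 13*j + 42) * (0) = 0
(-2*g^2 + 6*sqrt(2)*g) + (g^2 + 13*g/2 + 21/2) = -g^2 + 13*g/2 + 6*sqrt(2)*g + 21/2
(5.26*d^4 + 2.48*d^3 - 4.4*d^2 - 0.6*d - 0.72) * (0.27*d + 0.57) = 1.4202*d^5 + 3.6678*d^4 + 0.2256*d^3 - 2.67*d^2 - 0.5364*d - 0.4104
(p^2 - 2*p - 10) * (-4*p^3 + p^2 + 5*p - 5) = -4*p^5 + 9*p^4 + 43*p^3 - 25*p^2 - 40*p + 50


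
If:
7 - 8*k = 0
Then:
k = 7/8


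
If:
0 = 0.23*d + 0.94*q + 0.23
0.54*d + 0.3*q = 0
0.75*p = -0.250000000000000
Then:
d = 0.16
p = -0.33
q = -0.28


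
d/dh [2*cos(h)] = -2*sin(h)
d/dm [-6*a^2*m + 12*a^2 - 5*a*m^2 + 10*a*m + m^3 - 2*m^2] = -6*a^2 - 10*a*m + 10*a + 3*m^2 - 4*m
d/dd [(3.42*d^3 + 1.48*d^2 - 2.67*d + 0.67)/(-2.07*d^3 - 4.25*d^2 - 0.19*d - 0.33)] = (-3.5527136788005e-15*d^5 - 11.4714*d^4 - 12.3534*d^3 - 10.8538*d^2 + 4.7182*d + 1.0084)/(4.2849*d^6 + 17.595*d^5 + 18.8491*d^4 + 2.9812*d^3 + 2.8411*d^2 + 0.1254*d + 0.1089)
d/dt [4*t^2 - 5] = 8*t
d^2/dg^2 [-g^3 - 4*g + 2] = -6*g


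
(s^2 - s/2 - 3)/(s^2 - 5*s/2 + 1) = (2*s + 3)/(2*s - 1)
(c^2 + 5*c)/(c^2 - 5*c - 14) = c*(c + 5)/(c^2 - 5*c - 14)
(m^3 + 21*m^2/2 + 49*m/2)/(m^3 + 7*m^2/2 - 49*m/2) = (2*m + 7)/(2*m - 7)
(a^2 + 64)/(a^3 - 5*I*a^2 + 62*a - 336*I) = (a - 8*I)/(a^2 - 13*I*a - 42)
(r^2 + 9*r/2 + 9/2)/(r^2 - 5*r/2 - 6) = (r + 3)/(r - 4)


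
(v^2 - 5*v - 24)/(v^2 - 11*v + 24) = (v + 3)/(v - 3)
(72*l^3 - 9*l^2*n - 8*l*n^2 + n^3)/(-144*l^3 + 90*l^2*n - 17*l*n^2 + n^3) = (-3*l - n)/(6*l - n)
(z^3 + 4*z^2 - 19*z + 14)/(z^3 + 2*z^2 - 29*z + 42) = (z - 1)/(z - 3)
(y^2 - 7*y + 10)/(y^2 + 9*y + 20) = (y^2 - 7*y + 10)/(y^2 + 9*y + 20)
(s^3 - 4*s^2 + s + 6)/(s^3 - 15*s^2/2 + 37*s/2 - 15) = 2*(s + 1)/(2*s - 5)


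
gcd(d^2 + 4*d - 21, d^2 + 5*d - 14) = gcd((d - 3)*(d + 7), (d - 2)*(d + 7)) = d + 7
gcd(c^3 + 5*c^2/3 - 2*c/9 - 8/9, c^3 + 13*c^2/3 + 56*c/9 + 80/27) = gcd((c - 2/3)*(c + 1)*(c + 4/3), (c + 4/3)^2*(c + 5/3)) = c + 4/3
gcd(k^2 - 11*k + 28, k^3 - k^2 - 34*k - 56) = k - 7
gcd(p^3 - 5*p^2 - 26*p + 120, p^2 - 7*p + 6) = p - 6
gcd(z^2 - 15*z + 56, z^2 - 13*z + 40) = z - 8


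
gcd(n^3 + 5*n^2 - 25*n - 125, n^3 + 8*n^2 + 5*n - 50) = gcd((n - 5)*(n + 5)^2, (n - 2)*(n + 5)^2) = n^2 + 10*n + 25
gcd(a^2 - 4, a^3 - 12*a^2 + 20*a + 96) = a + 2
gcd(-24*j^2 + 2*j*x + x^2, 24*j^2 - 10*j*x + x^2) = -4*j + x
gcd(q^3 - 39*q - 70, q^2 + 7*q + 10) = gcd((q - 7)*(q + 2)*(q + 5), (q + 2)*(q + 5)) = q^2 + 7*q + 10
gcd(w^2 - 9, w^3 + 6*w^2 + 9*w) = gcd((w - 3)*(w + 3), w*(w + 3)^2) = w + 3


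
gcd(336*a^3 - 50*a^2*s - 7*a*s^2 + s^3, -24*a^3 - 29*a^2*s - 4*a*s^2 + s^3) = -8*a + s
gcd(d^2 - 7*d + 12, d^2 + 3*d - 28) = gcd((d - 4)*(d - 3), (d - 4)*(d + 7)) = d - 4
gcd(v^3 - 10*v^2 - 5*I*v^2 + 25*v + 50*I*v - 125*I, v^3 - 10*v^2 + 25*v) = v^2 - 10*v + 25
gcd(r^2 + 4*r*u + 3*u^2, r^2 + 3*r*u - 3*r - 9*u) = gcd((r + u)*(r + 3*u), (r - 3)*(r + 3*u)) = r + 3*u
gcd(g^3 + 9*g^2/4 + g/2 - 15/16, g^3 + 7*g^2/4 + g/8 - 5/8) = g^2 + 3*g/4 - 5/8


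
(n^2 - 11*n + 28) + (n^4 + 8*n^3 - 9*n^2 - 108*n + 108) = n^4 + 8*n^3 - 8*n^2 - 119*n + 136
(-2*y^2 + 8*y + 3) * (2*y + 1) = -4*y^3 + 14*y^2 + 14*y + 3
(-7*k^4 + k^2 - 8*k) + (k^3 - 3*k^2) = -7*k^4 + k^3 - 2*k^2 - 8*k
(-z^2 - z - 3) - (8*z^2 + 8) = -9*z^2 - z - 11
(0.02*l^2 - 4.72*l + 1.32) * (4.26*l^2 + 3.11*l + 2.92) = 0.0852*l^4 - 20.045*l^3 - 8.9976*l^2 - 9.6772*l + 3.8544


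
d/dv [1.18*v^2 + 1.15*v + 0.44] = 2.36*v + 1.15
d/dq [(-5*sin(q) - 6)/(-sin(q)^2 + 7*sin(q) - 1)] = (-5*sin(q)^2 - 12*sin(q) + 47)*cos(q)/(sin(q)^2 - 7*sin(q) + 1)^2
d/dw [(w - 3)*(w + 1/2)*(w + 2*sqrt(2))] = 3*w^2 - 5*w + 4*sqrt(2)*w - 5*sqrt(2) - 3/2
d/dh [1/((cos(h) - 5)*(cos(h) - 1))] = 2*(cos(h) - 3)*sin(h)/((cos(h) - 5)^2*(cos(h) - 1)^2)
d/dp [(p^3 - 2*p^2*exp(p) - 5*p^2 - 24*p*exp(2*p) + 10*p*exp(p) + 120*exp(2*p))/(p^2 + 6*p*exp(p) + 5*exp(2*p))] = (-8*p^4*exp(p) + p^4 - 58*p^3*exp(2*p) + 52*p^3*exp(p) - 134*p^2*exp(3*p) + 317*p^2*exp(2*p) - 40*p^2*exp(p) + 650*p*exp(3*p) - 290*p*exp(2*p) - 120*exp(4*p) - 670*exp(3*p))/(p^4 + 12*p^3*exp(p) + 46*p^2*exp(2*p) + 60*p*exp(3*p) + 25*exp(4*p))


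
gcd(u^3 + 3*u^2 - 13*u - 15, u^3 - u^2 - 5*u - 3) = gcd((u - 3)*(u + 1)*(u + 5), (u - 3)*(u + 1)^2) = u^2 - 2*u - 3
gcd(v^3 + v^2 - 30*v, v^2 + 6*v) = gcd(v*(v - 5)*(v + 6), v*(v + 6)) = v^2 + 6*v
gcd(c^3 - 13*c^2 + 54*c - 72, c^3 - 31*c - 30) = c - 6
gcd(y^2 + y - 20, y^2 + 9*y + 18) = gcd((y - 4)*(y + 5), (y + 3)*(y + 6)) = 1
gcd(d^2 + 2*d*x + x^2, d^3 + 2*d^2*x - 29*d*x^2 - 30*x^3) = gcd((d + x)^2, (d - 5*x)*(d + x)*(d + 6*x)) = d + x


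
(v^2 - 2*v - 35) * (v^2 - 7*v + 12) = v^4 - 9*v^3 - 9*v^2 + 221*v - 420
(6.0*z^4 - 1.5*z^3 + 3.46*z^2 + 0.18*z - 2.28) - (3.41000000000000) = 6.0*z^4 - 1.5*z^3 + 3.46*z^2 + 0.18*z - 5.69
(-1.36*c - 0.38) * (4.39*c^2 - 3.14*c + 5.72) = -5.9704*c^3 + 2.6022*c^2 - 6.586*c - 2.1736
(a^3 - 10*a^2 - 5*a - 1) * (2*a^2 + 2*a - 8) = 2*a^5 - 18*a^4 - 38*a^3 + 68*a^2 + 38*a + 8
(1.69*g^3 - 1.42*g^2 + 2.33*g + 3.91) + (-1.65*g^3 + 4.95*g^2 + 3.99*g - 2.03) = 0.04*g^3 + 3.53*g^2 + 6.32*g + 1.88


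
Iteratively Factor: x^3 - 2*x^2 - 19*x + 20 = (x + 4)*(x^2 - 6*x + 5) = (x - 5)*(x + 4)*(x - 1)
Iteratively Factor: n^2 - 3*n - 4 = (n + 1)*(n - 4)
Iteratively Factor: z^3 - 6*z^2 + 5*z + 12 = (z + 1)*(z^2 - 7*z + 12) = (z - 4)*(z + 1)*(z - 3)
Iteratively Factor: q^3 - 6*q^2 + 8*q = (q)*(q^2 - 6*q + 8) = q*(q - 2)*(q - 4)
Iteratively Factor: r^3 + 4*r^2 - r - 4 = (r - 1)*(r^2 + 5*r + 4) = (r - 1)*(r + 1)*(r + 4)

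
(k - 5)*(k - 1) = k^2 - 6*k + 5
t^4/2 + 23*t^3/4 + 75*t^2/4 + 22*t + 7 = (t/2 + 1)*(t + 1/2)*(t + 2)*(t + 7)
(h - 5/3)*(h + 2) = h^2 + h/3 - 10/3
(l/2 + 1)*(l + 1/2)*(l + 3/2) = l^3/2 + 2*l^2 + 19*l/8 + 3/4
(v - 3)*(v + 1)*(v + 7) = v^3 + 5*v^2 - 17*v - 21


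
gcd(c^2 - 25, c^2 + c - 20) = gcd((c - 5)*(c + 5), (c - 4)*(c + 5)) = c + 5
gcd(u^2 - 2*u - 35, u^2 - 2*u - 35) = u^2 - 2*u - 35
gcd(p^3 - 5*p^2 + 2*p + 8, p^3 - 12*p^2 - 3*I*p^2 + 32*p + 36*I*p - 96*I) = p - 4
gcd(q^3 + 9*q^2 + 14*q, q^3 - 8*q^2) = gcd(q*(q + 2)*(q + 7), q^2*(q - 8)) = q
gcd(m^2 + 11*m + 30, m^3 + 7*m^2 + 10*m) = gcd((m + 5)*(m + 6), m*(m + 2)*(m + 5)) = m + 5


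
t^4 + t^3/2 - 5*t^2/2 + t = t*(t - 1)*(t - 1/2)*(t + 2)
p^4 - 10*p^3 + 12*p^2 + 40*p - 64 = (p - 8)*(p - 2)^2*(p + 2)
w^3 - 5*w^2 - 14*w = w*(w - 7)*(w + 2)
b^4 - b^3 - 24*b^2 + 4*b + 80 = (b - 5)*(b - 2)*(b + 2)*(b + 4)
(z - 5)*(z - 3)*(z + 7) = z^3 - z^2 - 41*z + 105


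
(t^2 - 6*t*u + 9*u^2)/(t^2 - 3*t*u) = (t - 3*u)/t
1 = 1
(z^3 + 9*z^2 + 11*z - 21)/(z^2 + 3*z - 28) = (z^2 + 2*z - 3)/(z - 4)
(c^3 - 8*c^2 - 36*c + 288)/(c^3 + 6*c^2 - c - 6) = (c^2 - 14*c + 48)/(c^2 - 1)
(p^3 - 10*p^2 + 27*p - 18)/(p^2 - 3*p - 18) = (p^2 - 4*p + 3)/(p + 3)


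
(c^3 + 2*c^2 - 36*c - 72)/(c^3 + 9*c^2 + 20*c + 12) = (c - 6)/(c + 1)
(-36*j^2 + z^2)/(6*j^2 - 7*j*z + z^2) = (6*j + z)/(-j + z)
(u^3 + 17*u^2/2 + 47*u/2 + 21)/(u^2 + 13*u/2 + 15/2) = (2*u^3 + 17*u^2 + 47*u + 42)/(2*u^2 + 13*u + 15)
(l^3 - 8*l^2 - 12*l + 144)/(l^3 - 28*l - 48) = (l - 6)/(l + 2)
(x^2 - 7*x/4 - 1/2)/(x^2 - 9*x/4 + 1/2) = (4*x + 1)/(4*x - 1)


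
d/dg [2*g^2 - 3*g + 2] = 4*g - 3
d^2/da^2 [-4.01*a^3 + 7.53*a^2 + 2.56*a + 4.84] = 15.06 - 24.06*a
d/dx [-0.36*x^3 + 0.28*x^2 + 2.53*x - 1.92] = -1.08*x^2 + 0.56*x + 2.53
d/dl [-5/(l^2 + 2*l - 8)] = 10*(l + 1)/(l^2 + 2*l - 8)^2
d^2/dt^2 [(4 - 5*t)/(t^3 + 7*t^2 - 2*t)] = 2*(-15*t^5 - 81*t^4 - 31*t^3 + 564*t^2 - 168*t + 16)/(t^3*(t^6 + 21*t^5 + 141*t^4 + 259*t^3 - 282*t^2 + 84*t - 8))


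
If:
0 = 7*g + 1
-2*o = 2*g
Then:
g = -1/7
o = 1/7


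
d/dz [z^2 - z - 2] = 2*z - 1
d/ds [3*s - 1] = 3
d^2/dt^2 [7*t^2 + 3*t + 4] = 14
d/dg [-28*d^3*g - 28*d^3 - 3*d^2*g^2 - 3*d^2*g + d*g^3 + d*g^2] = d*(-28*d^2 - 6*d*g - 3*d + 3*g^2 + 2*g)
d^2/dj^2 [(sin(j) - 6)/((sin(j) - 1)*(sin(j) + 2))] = (-sin(j)^4 + 24*sin(j)^3 + 32*sin(j)^2 + 48*sin(j) + 32)/((sin(j) - 1)^2*(sin(j) + 2)^3)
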